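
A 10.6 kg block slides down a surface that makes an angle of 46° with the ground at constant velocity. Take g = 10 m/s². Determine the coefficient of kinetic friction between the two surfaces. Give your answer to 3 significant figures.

At constant velocity the net force along the incline is zero: mg sin 46° = μ mg cos 46°.
So μ = tan 46° = 0.7193 / 0.6947 = 1.0354.

1.04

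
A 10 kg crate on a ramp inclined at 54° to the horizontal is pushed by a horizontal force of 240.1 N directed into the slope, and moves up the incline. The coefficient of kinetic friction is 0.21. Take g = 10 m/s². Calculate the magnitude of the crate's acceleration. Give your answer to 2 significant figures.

0.71 m/s²

The horizontal push has components F cos 54° = 240.1 × 0.5878 = 141.131 N up the incline and F sin 54° = 240.1 × 0.8090 = 194.241 N pressing into the surface.
The normal force is therefore N = mg cos 54° + F sin 54° = 58.780 + 194.241 = 253.021 N, and kinetic friction down the slope is μN = 0.21 × 253.021 = 53.134 N.
Along the incline: F cos 54° − mg sin 54° − μN = ma, so 141.131 − 80.900 − 53.134 = 10 a, giving a = 0.7097 m/s².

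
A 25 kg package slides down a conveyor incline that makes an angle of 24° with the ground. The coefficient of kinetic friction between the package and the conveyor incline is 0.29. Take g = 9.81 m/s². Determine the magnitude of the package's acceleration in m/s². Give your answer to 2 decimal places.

Resolving the weight along the incline: the component pulling the package down the slope is mg sin 24° = 25 × 9.81 × 0.4067 = 99.743 N, and the normal force is N = mg cos 24° = 25 × 9.81 × 0.9135 = 224.036 N.
Kinetic friction acts up the slope with magnitude f = μN = 0.29 × 224.036 = 64.970 N.
Net force along the incline is 99.743 − 64.970 = 34.773 N, so a = 34.773 / 25 = 1.3909 m/s².

1.39 m/s²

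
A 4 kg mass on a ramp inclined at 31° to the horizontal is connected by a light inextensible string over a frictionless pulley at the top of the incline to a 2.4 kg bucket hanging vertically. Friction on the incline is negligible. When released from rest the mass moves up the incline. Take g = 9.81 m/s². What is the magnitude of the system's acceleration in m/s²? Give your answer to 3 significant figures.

For the mass on the incline: the weight component along the slope is m₁g sin 31° = 4 × 9.81 × 0.5150 = 20.209 N and the normal force is N = m₁g cos 31° = 33.635 N.
Newton's second law for the mass (up-slope positive): T − 20.209 = 4 a. For the hanging bucket (downward positive): 2.4 × 9.81 − T = 2.4 a.
Adding the two equations eliminates T: 3.335 = 6.4 a, so a = 0.5211 m/s².

0.521 m/s²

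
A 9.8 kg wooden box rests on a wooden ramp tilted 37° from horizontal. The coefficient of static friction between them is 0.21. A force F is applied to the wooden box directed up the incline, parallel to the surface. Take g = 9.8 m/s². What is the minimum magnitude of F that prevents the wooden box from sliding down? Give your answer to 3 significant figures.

41.7 N

The normal force is N = mg cos 37° = 76.701 N. With F at its minimum the wooden box is on the verge of sliding down, so static friction is at its maximum μ_s N = 0.21 × 76.701 = 16.107 N and acts up the slope.
Equilibrium along the incline: F + μ_s N = mg sin 37°, so F = 57.798 − 16.107 = 41.691 N.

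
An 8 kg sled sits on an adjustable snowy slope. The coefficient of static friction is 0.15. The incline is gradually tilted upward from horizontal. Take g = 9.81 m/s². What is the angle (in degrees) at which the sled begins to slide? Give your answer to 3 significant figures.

At the threshold of sliding, static friction is at its maximum μ_s N and exactly balances the weight component along the incline: mg sin θ = μ_s mg cos θ.
Hence tan θ = μ_s = 0.15, so θ = arctan(0.15) = 8.5308°.

8.53°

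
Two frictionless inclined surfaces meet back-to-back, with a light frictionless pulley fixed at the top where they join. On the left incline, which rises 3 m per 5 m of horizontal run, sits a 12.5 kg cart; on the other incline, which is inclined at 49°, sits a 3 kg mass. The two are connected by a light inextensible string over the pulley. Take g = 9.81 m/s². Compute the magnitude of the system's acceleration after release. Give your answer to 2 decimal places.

Resolve each weight along its own incline: the 12.5 kg mass has component 12.5 × 9.81 × sin 30.96° = 63.090 N down its slope, and the 3 kg mass has 3 × 9.81 × sin 49° = 22.211 N down its slope.
The 12.5 kg side's 63.090 N exceeds the other side's 22.211 N, so that mass slides down and the 3 kg mass slides up. Taking that direction as positive, Newton's second law for the whole system gives 63.090 − 22.211 = (12.5 + 3) a, so a = 40.879 / 15.5 = 2.6374 m/s².

2.64 m/s²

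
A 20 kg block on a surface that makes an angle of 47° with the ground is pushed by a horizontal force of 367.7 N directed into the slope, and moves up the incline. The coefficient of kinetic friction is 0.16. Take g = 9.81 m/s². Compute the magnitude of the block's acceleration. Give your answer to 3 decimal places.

2.142 m/s²

The horizontal push has components F cos 47° = 367.7 × 0.6820 = 250.771 N up the incline and F sin 47° = 367.7 × 0.7314 = 268.936 N pressing into the surface.
The normal force is therefore N = mg cos 47° + F sin 47° = 133.808 + 268.936 = 402.744 N, and kinetic friction down the slope is μN = 0.16 × 402.744 = 64.439 N.
Along the incline: F cos 47° − mg sin 47° − μN = ma, so 250.771 − 143.501 − 64.439 = 20 a, giving a = 2.1415 m/s².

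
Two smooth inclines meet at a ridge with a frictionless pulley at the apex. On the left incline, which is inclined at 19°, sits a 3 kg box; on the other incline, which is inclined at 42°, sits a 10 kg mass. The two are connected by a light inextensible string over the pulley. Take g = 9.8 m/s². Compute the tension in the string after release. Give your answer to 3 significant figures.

Resolve each weight along its own incline: the 3 kg mass has component 3 × 9.8 × sin 19° = 9.572 N down its slope, and the 10 kg mass has 10 × 9.8 × sin 42° = 65.575 N down its slope.
The 10 kg side's 65.575 N exceeds the other side's 9.572 N, so that mass slides down and the 3 kg mass slides up. Taking that direction as positive, Newton's second law for the whole system gives 65.575 − 9.572 = (3 + 10) a, so a = 56.003 / 13 = 4.3079 m/s².
For the 3 kg mass (up-slope positive): T − 9.572 = 3 × 4.3079, so T = 22.496 N.

22.5 N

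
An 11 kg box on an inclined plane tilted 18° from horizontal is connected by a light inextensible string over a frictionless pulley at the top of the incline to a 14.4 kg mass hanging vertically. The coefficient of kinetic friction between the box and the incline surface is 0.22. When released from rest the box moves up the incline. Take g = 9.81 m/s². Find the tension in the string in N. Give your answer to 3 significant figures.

92.9 N

For the box on the incline: the weight component along the slope is m₁g sin 18° = 11 × 9.81 × 0.3090 = 33.344 N and the normal force is N = m₁g cos 18° = 102.629 N.
Kinetic friction opposes the box's motion up the incline: f = μN = 0.22 × 102.629 = 22.578 N acting down the slope.
Newton's second law for the box (up-slope positive): T − 33.344 − 22.578 = 11 a. For the hanging mass (downward positive): 14.4 × 9.81 − T = 14.4 a.
Adding the two equations eliminates T: 85.342 = 25.4 a, so a = 3.3599 m/s².
Then from the hanging mass's equation, T = 14.4 × (9.81 − 3.3599) = 92.881 N.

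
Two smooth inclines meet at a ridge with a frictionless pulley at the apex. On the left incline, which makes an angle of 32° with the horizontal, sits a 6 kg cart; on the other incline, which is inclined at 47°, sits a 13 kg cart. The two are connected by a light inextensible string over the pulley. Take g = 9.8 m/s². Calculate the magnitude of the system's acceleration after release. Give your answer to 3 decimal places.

Resolve each weight along its own incline: the 6 kg mass has component 6 × 9.8 × sin 32° = 31.159 N down its slope, and the 13 kg mass has 13 × 9.8 × sin 47° = 93.174 N down its slope.
The 13 kg side's 93.174 N exceeds the other side's 31.159 N, so that mass slides down and the 6 kg mass slides up. Taking that direction as positive, Newton's second law for the whole system gives 93.174 − 31.159 = (6 + 13) a, so a = 62.015 / 19 = 3.2639 m/s².

3.264 m/s²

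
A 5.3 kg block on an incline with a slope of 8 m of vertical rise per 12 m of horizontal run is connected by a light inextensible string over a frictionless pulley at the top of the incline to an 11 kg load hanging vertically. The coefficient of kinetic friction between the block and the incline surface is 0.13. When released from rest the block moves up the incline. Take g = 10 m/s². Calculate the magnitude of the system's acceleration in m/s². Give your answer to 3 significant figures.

For the block on the incline: the weight component along the slope is m₁g sin 33.69° = 5.3 × 10 × 0.5547 = 29.399 N and the normal force is N = m₁g cos 33.69° = 44.099 N.
Kinetic friction opposes the block's motion up the incline: f = μN = 0.13 × 44.099 = 5.733 N acting down the slope.
Newton's second law for the block (up-slope positive): T − 29.399 − 5.733 = 5.3 a. For the hanging load (downward positive): 11 × 10 − T = 11 a.
Adding the two equations eliminates T: 74.868 = 16.3 a, so a = 4.5931 m/s².

4.59 m/s²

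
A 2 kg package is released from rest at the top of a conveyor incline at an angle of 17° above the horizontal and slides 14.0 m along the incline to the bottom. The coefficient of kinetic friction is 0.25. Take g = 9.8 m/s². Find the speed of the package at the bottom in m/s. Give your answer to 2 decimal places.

The weight component along the incline is mg sin 17° = 5.730 N and the normal force is N = mg cos 17° = 18.744 N.
Friction up the slope is f = μN = 0.25 × 18.744 = 4.686 N, so the net downslope force is 5.730 − 4.686 = 1.044 N and a = 1.044 / 2 = 0.5220 m/s².
Starting from rest over a distance of 14.0 m, v² = 2aL = 2 × 0.5220 × 14.0 = 14.6160, so v = 3.8231 m/s.

3.82 m/s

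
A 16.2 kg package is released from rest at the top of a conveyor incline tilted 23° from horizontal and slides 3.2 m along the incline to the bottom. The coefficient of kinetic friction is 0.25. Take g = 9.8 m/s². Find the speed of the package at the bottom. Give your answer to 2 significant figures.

3.2 m/s

The weight component along the incline is mg sin 23° = 62.032 N and the normal force is N = mg cos 23° = 146.139 N.
Friction up the slope is f = μN = 0.25 × 146.139 = 36.535 N, so the net downslope force is 62.032 − 36.535 = 25.497 N and a = 25.497 / 16.2 = 1.5739 m/s².
Starting from rest over a distance of 3.2 m, v² = 2aL = 2 × 1.5739 × 3.2 = 10.0730, so v = 3.1738 m/s.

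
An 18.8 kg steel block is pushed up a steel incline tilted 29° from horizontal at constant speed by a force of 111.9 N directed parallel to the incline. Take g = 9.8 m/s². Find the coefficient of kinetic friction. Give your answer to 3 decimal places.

At constant speed ΣF = 0 along the incline. The applied 111.9 N acts up the slope; the weight component mg sin 29° = 89.321 N and kinetic friction μN both act down the slope.
So 111.9 = 89.321 + μ × 161.140, giving μ = (111.9 − 89.321) / 161.140 = 0.1401.

0.140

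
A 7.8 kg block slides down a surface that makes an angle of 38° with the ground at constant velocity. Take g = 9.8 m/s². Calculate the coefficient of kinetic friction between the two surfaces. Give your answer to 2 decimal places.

At constant velocity the net force along the incline is zero: mg sin 38° = μ mg cos 38°.
So μ = tan 38° = 0.6157 / 0.7880 = 0.7813.

0.78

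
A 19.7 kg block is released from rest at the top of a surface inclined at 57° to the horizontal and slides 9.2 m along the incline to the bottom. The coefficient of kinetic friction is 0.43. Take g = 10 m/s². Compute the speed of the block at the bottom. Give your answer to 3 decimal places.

10.546 m/s

The weight component along the incline is mg sin 57° = 165.218 N and the normal force is N = mg cos 57° = 107.294 N.
Friction up the slope is f = μN = 0.43 × 107.294 = 46.136 N, so the net downslope force is 165.218 − 46.136 = 119.082 N and a = 119.082 / 19.7 = 6.0448 m/s².
Starting from rest over a distance of 9.2 m, v² = 2aL = 2 × 6.0448 × 9.2 = 111.2243, so v = 10.5463 m/s.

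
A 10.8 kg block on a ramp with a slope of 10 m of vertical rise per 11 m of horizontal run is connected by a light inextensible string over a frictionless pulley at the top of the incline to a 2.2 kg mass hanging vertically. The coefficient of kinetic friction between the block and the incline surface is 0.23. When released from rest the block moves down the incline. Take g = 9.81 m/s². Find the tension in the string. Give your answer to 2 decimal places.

For the block on the incline: the weight component along the slope is m₁g sin 42.27° = 10.8 × 9.81 × 0.6727 = 71.271 N and the normal force is N = m₁g cos 42.27° = 78.395 N.
Kinetic friction opposes the block's motion down the incline: f = μN = 0.23 × 78.395 = 18.031 N acting up the slope.
Newton's second law for the block (down-slope positive): 71.271 − 18.031 − T = 10.8 a. For the hanging mass (upward positive): T − 2.2 × 9.81 = 2.2 a.
Adding the two equations eliminates T: 31.658 = 13 a, so a = 2.4352 m/s².
Then from the hanging mass's equation, T = 2.2 × (9.81 + 2.4352) = 26.939 N.

26.94 N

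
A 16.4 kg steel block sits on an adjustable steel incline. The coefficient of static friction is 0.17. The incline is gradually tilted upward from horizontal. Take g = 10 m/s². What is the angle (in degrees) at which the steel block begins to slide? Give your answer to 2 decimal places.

9.65°

At the threshold of sliding, static friction is at its maximum μ_s N and exactly balances the weight component along the incline: mg sin θ = μ_s mg cos θ.
Hence tan θ = μ_s = 0.17, so θ = arctan(0.17) = 9.6480°.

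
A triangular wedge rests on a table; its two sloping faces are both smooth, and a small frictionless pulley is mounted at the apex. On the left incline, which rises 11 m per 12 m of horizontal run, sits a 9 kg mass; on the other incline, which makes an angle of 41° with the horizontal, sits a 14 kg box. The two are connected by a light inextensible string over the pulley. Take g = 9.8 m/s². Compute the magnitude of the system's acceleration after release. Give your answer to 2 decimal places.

Resolve each weight along its own incline: the 9 kg mass has component 9 × 9.8 × sin 42.51° = 59.599 N down its slope, and the 14 kg mass has 14 × 9.8 × sin 41° = 90.011 N down its slope.
The 14 kg side's 90.011 N exceeds the other side's 59.599 N, so that mass slides down and the 9 kg mass slides up. Taking that direction as positive, Newton's second law for the whole system gives 90.011 − 59.599 = (9 + 14) a, so a = 30.412 / 23 = 1.3223 m/s².

1.32 m/s²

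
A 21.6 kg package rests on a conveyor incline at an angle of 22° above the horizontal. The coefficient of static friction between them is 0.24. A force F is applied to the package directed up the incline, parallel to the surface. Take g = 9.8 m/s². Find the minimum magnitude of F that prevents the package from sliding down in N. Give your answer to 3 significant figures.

32.2 N

The normal force is N = mg cos 22° = 196.266 N. With F at its minimum the package is on the verge of sliding down, so static friction is at its maximum μ_s N = 0.24 × 196.266 = 47.104 N and acts up the slope.
Equilibrium along the incline: F + μ_s N = mg sin 22°, so F = 79.297 − 47.104 = 32.193 N.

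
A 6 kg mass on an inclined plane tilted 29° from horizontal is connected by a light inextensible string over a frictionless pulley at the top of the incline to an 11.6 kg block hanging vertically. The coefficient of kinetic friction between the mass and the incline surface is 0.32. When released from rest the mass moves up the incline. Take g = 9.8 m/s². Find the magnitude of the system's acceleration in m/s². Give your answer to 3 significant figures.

3.90 m/s²

For the mass on the incline: the weight component along the slope is m₁g sin 29° = 6 × 9.8 × 0.4848 = 28.506 N and the normal force is N = m₁g cos 29° = 51.428 N.
Kinetic friction opposes the mass's motion up the incline: f = μN = 0.32 × 51.428 = 16.457 N acting down the slope.
Newton's second law for the mass (up-slope positive): T − 28.506 − 16.457 = 6 a. For the hanging block (downward positive): 11.6 × 9.8 − T = 11.6 a.
Adding the two equations eliminates T: 68.717 = 17.6 a, so a = 3.9044 m/s².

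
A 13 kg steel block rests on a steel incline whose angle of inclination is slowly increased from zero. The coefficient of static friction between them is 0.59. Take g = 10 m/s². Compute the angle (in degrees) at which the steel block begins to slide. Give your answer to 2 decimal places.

At the threshold of sliding, static friction is at its maximum μ_s N and exactly balances the weight component along the incline: mg sin θ = μ_s mg cos θ.
Hence tan θ = μ_s = 0.59, so θ = arctan(0.59) = 30.5406°.

30.54°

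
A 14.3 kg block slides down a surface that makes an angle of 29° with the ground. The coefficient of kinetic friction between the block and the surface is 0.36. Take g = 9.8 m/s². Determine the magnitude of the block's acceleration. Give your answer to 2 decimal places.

1.67 m/s²

Resolving the weight along the incline: the component pulling the block down the slope is mg sin 29° = 14.3 × 9.8 × 0.4848 = 67.940 N, and the normal force is N = mg cos 29° = 14.3 × 9.8 × 0.8746 = 122.566 N.
Kinetic friction acts up the slope with magnitude f = μN = 0.36 × 122.566 = 44.124 N.
Net force along the incline is 67.940 − 44.124 = 23.816 N, so a = 23.816 / 14.3 = 1.6655 m/s².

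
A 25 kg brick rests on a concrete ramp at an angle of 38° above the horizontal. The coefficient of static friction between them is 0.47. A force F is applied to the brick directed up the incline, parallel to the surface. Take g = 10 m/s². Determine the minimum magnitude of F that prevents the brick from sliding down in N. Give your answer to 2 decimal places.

The normal force is N = mg cos 38° = 197.003 N. With F at its minimum the brick is on the verge of sliding down, so static friction is at its maximum μ_s N = 0.47 × 197.003 = 92.591 N and acts up the slope.
Equilibrium along the incline: F + μ_s N = mg sin 38°, so F = 153.915 − 92.591 = 61.324 N.

61.32 N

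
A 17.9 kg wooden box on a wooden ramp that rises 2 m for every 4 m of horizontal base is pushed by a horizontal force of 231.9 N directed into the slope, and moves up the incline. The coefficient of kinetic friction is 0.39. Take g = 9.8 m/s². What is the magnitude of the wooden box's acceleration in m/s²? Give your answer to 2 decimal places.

1.53 m/s²

The horizontal push has components F cos 26.57° = 231.9 × 0.8944 = 207.411 N up the incline and F sin 26.57° = 231.9 × 0.4472 = 103.706 N pressing into the surface.
The normal force is therefore N = mg cos 26.57° + F sin 26.57° = 156.896 + 103.706 = 260.602 N, and kinetic friction down the slope is μN = 0.39 × 260.602 = 101.635 N.
Along the incline: F cos 26.57° − mg sin 26.57° − μN = ma, so 207.411 − 78.448 − 101.635 = 17.9 a, giving a = 1.5267 m/s².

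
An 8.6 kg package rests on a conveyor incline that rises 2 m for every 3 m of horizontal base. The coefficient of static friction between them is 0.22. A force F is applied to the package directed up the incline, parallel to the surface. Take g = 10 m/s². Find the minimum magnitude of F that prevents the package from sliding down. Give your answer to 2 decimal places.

31.96 N

The normal force is N = mg cos 33.69° = 71.556 N. With F at its minimum the package is on the verge of sliding down, so static friction is at its maximum μ_s N = 0.22 × 71.556 = 15.742 N and acts up the slope.
Equilibrium along the incline: F + μ_s N = mg sin 33.69°, so F = 47.704 − 15.742 = 31.962 N.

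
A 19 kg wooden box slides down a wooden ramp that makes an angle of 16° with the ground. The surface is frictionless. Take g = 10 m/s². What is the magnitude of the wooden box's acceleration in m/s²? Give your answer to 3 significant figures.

2.76 m/s²

Resolving the weight along the incline: the component pulling the wooden box down the slope is mg sin 16° = 19 × 10 × 0.2756 = 52.364 N, and the normal force is N = mg cos 16° = 19 × 10 × 0.9613 = 182.647 N.
With no friction the net force along the incline is 52.364 N, so a = g sin 16° = 52.364 / 19 = 2.7560 m/s².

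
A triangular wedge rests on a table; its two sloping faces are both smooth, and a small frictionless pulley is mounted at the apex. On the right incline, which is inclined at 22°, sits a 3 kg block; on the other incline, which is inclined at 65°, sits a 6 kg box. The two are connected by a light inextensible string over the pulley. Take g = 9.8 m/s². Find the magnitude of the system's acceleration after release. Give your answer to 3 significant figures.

Resolve each weight along its own incline: the 3 kg mass has component 3 × 9.8 × sin 22° = 11.013 N down its slope, and the 6 kg mass has 6 × 9.8 × sin 65° = 53.291 N down its slope.
The 6 kg side's 53.291 N exceeds the other side's 11.013 N, so that mass slides down and the 3 kg mass slides up. Taking that direction as positive, Newton's second law for the whole system gives 53.291 − 11.013 = (3 + 6) a, so a = 42.278 / 9 = 4.6976 m/s².

4.70 m/s²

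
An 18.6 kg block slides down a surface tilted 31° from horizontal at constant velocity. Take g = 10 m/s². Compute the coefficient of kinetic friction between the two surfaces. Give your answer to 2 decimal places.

0.60

At constant velocity the net force along the incline is zero: mg sin 31° = μ mg cos 31°.
So μ = tan 31° = 0.5150 / 0.8572 = 0.6008.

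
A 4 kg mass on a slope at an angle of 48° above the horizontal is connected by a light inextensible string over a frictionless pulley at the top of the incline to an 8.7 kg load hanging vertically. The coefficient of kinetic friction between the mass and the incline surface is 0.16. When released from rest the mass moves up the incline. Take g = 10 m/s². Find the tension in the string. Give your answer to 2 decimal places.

50.70 N

For the mass on the incline: the weight component along the slope is m₁g sin 48° = 4 × 10 × 0.7431 = 29.724 N and the normal force is N = m₁g cos 48° = 26.765 N.
Kinetic friction opposes the mass's motion up the incline: f = μN = 0.16 × 26.765 = 4.282 N acting down the slope.
Newton's second law for the mass (up-slope positive): T − 29.724 − 4.282 = 4 a. For the hanging load (downward positive): 8.7 × 10 − T = 8.7 a.
Adding the two equations eliminates T: 52.994 = 12.7 a, so a = 4.1728 m/s².
Then from the hanging load's equation, T = 8.7 × (10 − 4.1728) = 50.697 N.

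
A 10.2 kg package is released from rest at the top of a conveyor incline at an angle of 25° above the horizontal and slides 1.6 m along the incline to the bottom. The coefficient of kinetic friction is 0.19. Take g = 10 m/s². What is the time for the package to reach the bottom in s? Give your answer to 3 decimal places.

The weight component along the incline is mg sin 25° = 43.107 N and the normal force is N = mg cos 25° = 92.443 N.
Friction up the slope is f = μN = 0.19 × 92.443 = 17.564 N, so the net downslope force is 43.107 − 17.564 = 25.543 N and a = 25.543 / 10.2 = 2.5042 m/s².
Starting from rest, L = ½at², so t = √(2L/a) = √(2 × 1.6 / 2.5042) = 1.1304 s.

1.130 s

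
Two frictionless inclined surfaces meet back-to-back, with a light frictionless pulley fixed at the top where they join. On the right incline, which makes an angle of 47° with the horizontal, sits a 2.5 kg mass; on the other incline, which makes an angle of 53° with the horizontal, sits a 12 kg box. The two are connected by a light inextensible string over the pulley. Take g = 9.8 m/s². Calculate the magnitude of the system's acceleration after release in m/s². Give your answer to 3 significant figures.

5.24 m/s²

Resolve each weight along its own incline: the 2.5 kg mass has component 2.5 × 9.8 × sin 47° = 17.918 N down its slope, and the 12 kg mass has 12 × 9.8 × sin 53° = 93.920 N down its slope.
The 12 kg side's 93.920 N exceeds the other side's 17.918 N, so that mass slides down and the 2.5 kg mass slides up. Taking that direction as positive, Newton's second law for the whole system gives 93.920 − 17.918 = (2.5 + 12) a, so a = 76.002 / 14.5 = 5.2415 m/s².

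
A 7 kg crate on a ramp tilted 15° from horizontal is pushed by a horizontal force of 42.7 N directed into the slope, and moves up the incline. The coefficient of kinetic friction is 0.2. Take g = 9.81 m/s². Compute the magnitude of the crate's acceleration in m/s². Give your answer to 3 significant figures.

1.14 m/s²

The horizontal push has components F cos 15° = 42.7 × 0.9659 = 41.244 N up the incline and F sin 15° = 42.7 × 0.2588 = 11.051 N pressing into the surface.
The normal force is therefore N = mg cos 15° + F sin 15° = 66.328 + 11.051 = 77.379 N, and kinetic friction down the slope is μN = 0.2 × 77.379 = 15.476 N.
Along the incline: F cos 15° − mg sin 15° − μN = ma, so 41.244 − 17.772 − 15.476 = 7 a, giving a = 1.1423 m/s².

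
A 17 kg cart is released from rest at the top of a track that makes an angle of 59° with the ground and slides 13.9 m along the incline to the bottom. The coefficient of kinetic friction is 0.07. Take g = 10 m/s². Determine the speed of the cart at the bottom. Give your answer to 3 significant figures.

15.1 m/s

The weight component along the incline is mg sin 59° = 145.718 N and the normal force is N = mg cos 59° = 87.556 N.
Friction up the slope is f = μN = 0.07 × 87.556 = 6.129 N, so the net downslope force is 145.718 − 6.129 = 139.589 N and a = 139.589 / 17 = 8.2111 m/s².
Starting from rest over a distance of 13.9 m, v² = 2aL = 2 × 8.2111 × 13.9 = 228.2686, so v = 15.1086 m/s.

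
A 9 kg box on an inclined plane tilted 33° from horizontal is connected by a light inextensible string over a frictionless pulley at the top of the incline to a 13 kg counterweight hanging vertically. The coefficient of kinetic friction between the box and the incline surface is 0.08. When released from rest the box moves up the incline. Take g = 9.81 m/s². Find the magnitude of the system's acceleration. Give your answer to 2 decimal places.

For the box on the incline: the weight component along the slope is m₁g sin 33° = 9 × 9.81 × 0.5446 = 48.083 N and the normal force is N = m₁g cos 33° = 74.046 N.
Kinetic friction opposes the box's motion up the incline: f = μN = 0.08 × 74.046 = 5.924 N acting down the slope.
Newton's second law for the box (up-slope positive): T − 48.083 − 5.924 = 9 a. For the hanging counterweight (downward positive): 13 × 9.81 − T = 13 a.
Adding the two equations eliminates T: 73.523 = 22 a, so a = 3.3420 m/s².

3.34 m/s²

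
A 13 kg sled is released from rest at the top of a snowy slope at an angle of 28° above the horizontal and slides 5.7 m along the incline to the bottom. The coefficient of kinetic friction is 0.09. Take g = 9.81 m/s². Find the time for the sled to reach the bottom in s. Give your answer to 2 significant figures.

The weight component along the incline is mg sin 28° = 59.872 N and the normal force is N = mg cos 28° = 112.602 N.
Friction up the slope is f = μN = 0.09 × 112.602 = 10.134 N, so the net downslope force is 59.872 − 10.134 = 49.738 N and a = 49.738 / 13 = 3.8260 m/s².
Starting from rest, L = ½at², so t = √(2L/a) = √(2 × 5.7 / 3.8260) = 1.7262 s.

1.7 s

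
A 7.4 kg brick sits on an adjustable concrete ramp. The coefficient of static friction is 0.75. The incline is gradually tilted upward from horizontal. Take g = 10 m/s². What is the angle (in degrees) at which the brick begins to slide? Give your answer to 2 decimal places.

At the threshold of sliding, static friction is at its maximum μ_s N and exactly balances the weight component along the incline: mg sin θ = μ_s mg cos θ.
Hence tan θ = μ_s = 0.75, so θ = arctan(0.75) = 36.8699°.

36.87°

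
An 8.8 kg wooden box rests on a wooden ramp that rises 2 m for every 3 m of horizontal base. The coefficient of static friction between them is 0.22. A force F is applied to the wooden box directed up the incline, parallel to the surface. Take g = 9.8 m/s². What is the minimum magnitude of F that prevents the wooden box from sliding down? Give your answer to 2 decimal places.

32.05 N

The normal force is N = mg cos 33.69° = 71.756 N. With F at its minimum the wooden box is on the verge of sliding down, so static friction is at its maximum μ_s N = 0.22 × 71.756 = 15.786 N and acts up the slope.
Equilibrium along the incline: F + μ_s N = mg sin 33.69°, so F = 47.837 − 15.786 = 32.051 N.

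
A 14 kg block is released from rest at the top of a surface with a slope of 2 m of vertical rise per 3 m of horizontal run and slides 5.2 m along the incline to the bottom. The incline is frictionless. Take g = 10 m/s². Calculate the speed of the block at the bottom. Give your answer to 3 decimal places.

7.595 m/s

The weight component along the incline is mg sin 33.69° = 77.658 N and the normal force is N = mg cos 33.69° = 116.487 N.
With no friction, a = g sin 33.69° = 5.5470 m/s².
Starting from rest over a distance of 5.2 m, v² = 2aL = 2 × 5.5470 × 5.2 = 57.6888, so v = 7.5953 m/s.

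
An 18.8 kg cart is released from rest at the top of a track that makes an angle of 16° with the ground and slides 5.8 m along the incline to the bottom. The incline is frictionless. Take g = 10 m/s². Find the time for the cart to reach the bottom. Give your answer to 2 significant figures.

The weight component along the incline is mg sin 16° = 51.820 N and the normal force is N = mg cos 16° = 180.717 N.
With no friction, a = g sin 16° = 2.7564 m/s².
Starting from rest, L = ½at², so t = √(2L/a) = √(2 × 5.8 / 2.7564) = 2.0514 s.

2.1 s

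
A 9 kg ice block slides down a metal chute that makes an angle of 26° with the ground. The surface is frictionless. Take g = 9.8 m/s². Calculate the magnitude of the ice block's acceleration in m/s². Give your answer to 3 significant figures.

Resolving the weight along the incline: the component pulling the ice block down the slope is mg sin 26° = 9 × 9.8 × 0.4384 = 38.667 N, and the normal force is N = mg cos 26° = 9 × 9.8 × 0.8988 = 79.274 N.
With no friction the net force along the incline is 38.667 N, so a = g sin 26° = 38.667 / 9 = 4.2963 m/s².

4.30 m/s²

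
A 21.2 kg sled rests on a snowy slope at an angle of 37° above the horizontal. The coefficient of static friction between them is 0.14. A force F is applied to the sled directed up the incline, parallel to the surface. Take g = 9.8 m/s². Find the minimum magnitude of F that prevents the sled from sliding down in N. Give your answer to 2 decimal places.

The normal force is N = mg cos 37° = 165.925 N. With F at its minimum the sled is on the verge of sliding down, so static friction is at its maximum μ_s N = 0.14 × 165.925 = 23.230 N and acts up the slope.
Equilibrium along the incline: F + μ_s N = mg sin 37°, so F = 125.033 − 23.230 = 101.803 N.

101.80 N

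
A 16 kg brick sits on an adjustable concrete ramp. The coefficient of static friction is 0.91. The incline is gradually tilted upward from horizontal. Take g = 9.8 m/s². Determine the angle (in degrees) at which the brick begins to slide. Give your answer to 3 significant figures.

At the threshold of sliding, static friction is at its maximum μ_s N and exactly balances the weight component along the incline: mg sin θ = μ_s mg cos θ.
Hence tan θ = μ_s = 0.91, so θ = arctan(0.91) = 42.3022°.

42.3°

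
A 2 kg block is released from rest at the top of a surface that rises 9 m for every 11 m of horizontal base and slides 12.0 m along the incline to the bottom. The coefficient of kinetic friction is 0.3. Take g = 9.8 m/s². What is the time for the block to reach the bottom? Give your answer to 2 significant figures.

2.5 s

The weight component along the incline is mg sin 39.29° = 12.411 N and the normal force is N = mg cos 39.29° = 15.170 N.
Friction up the slope is f = μN = 0.3 × 15.170 = 4.551 N, so the net downslope force is 12.411 − 4.551 = 7.860 N and a = 7.860 / 2 = 3.9300 m/s².
Starting from rest, L = ½at², so t = √(2L/a) = √(2 × 12.0 / 3.9300) = 2.4712 s.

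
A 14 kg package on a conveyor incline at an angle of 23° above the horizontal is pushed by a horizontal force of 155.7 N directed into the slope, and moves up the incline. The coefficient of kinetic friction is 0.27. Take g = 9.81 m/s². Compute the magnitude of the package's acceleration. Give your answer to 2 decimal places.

The horizontal push has components F cos 23° = 155.7 × 0.9205 = 143.322 N up the incline and F sin 23° = 155.7 × 0.3907 = 60.832 N pressing into the surface.
The normal force is therefore N = mg cos 23° + F sin 23° = 126.421 + 60.832 = 187.253 N, and kinetic friction down the slope is μN = 0.27 × 187.253 = 50.558 N.
Along the incline: F cos 23° − mg sin 23° − μN = ma, so 143.322 − 53.659 − 50.558 = 14 a, giving a = 2.7932 m/s².

2.79 m/s²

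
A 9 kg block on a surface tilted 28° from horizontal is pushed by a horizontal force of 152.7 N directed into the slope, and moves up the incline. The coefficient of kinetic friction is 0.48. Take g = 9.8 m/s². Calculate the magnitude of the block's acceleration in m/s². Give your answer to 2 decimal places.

2.40 m/s²

The horizontal push has components F cos 28° = 152.7 × 0.8829 = 134.819 N up the incline and F sin 28° = 152.7 × 0.4695 = 71.693 N pressing into the surface.
The normal force is therefore N = mg cos 28° + F sin 28° = 77.872 + 71.693 = 149.565 N, and kinetic friction down the slope is μN = 0.48 × 149.565 = 71.791 N.
Along the incline: F cos 28° − mg sin 28° − μN = ma, so 134.819 − 41.410 − 71.791 = 9 a, giving a = 2.4020 m/s².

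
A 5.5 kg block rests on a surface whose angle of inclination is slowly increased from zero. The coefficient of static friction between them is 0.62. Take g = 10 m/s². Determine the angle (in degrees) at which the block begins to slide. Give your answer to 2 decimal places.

31.80°

At the threshold of sliding, static friction is at its maximum μ_s N and exactly balances the weight component along the incline: mg sin θ = μ_s mg cos θ.
Hence tan θ = μ_s = 0.62, so θ = arctan(0.62) = 31.7989°.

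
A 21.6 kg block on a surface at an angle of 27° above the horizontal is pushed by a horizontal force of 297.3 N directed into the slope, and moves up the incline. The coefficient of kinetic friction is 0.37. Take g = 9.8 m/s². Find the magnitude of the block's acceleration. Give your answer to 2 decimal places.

2.27 m/s²

The horizontal push has components F cos 27° = 297.3 × 0.8910 = 264.894 N up the incline and F sin 27° = 297.3 × 0.4540 = 134.974 N pressing into the surface.
The normal force is therefore N = mg cos 27° + F sin 27° = 188.607 + 134.974 = 323.581 N, and kinetic friction down the slope is μN = 0.37 × 323.581 = 119.725 N.
Along the incline: F cos 27° − mg sin 27° − μN = ma, so 264.894 − 96.103 − 119.725 = 21.6 a, giving a = 2.2716 m/s².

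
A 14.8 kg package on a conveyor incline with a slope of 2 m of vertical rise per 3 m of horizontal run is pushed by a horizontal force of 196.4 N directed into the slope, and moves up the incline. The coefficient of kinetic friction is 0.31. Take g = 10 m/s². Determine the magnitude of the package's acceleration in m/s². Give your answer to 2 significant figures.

The horizontal push has components F cos 33.69° = 196.4 × 0.8321 = 163.424 N up the incline and F sin 33.69° = 196.4 × 0.5547 = 108.943 N pressing into the surface.
The normal force is therefore N = mg cos 33.69° + F sin 33.69° = 123.151 + 108.943 = 232.094 N, and kinetic friction down the slope is μN = 0.31 × 232.094 = 71.949 N.
Along the incline: F cos 33.69° − mg sin 33.69° − μN = ma, so 163.424 − 82.096 − 71.949 = 14.8 a, giving a = 0.6337 m/s².

0.63 m/s²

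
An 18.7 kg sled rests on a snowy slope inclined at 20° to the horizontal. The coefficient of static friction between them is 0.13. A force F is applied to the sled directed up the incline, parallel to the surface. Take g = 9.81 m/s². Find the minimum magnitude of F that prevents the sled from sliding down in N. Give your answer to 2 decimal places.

40.33 N

The normal force is N = mg cos 20° = 172.384 N. With F at its minimum the sled is on the verge of sliding down, so static friction is at its maximum μ_s N = 0.13 × 172.384 = 22.410 N and acts up the slope.
Equilibrium along the incline: F + μ_s N = mg sin 20°, so F = 62.743 − 22.410 = 40.333 N.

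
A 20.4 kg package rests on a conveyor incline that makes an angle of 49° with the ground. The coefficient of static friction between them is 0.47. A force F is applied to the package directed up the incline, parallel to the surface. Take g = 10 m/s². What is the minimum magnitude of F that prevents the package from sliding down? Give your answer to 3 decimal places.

The normal force is N = mg cos 49° = 133.836 N. With F at its minimum the package is on the verge of sliding down, so static friction is at its maximum μ_s N = 0.47 × 133.836 = 62.903 N and acts up the slope.
Equilibrium along the incline: F + μ_s N = mg sin 49°, so F = 153.961 − 62.903 = 91.058 N.

91.058 N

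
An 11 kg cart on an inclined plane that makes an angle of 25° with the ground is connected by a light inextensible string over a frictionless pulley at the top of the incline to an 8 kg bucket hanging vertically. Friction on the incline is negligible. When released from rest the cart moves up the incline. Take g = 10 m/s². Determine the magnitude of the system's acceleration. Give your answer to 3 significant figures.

For the cart on the incline: the weight component along the slope is m₁g sin 25° = 11 × 10 × 0.4226 = 46.486 N and the normal force is N = m₁g cos 25° = 99.694 N.
Newton's second law for the cart (up-slope positive): T − 46.486 = 11 a. For the hanging bucket (downward positive): 8 × 10 − T = 8 a.
Adding the two equations eliminates T: 33.514 = 19 a, so a = 1.7639 m/s².

1.76 m/s²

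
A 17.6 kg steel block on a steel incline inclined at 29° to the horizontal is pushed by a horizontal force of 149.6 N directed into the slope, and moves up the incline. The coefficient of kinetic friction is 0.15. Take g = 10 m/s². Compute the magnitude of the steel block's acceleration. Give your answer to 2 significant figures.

0.66 m/s²

The horizontal push has components F cos 29° = 149.6 × 0.8746 = 130.840 N up the incline and F sin 29° = 149.6 × 0.4848 = 72.526 N pressing into the surface.
The normal force is therefore N = mg cos 29° + F sin 29° = 153.930 + 72.526 = 226.456 N, and kinetic friction down the slope is μN = 0.15 × 226.456 = 33.968 N.
Along the incline: F cos 29° − mg sin 29° − μN = ma, so 130.840 − 85.325 − 33.968 = 17.6 a, giving a = 0.6561 m/s².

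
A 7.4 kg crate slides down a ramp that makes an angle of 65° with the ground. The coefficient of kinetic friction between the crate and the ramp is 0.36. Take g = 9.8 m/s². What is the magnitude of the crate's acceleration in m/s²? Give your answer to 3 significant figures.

Resolving the weight along the incline: the component pulling the crate down the slope is mg sin 65° = 7.4 × 9.8 × 0.9063 = 65.725 N, and the normal force is N = mg cos 65° = 7.4 × 9.8 × 0.4226 = 30.647 N.
Kinetic friction acts up the slope with magnitude f = μN = 0.36 × 30.647 = 11.033 N.
Net force along the incline is 65.725 − 11.033 = 54.692 N, so a = 54.692 / 7.4 = 7.3908 m/s².

7.39 m/s²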